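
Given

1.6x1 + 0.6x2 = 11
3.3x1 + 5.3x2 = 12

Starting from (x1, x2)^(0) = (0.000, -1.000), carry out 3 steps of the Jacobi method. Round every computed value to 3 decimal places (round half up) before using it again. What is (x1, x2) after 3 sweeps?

Iteration 1:
  x1 = (11 - (0.6)·-1.000) / (1.6) = 7.250
  x2 = (12 - (3.3)·0.000) / (5.3) = 2.264
Iteration 2:
  x1 = (11 - (0.6)·2.264) / (1.6) = 6.026
  x2 = (12 - (3.3)·7.250) / (5.3) = -2.250
Iteration 3:
  x1 = (11 - (0.6)·-2.250) / (1.6) = 7.719
  x2 = (12 - (3.3)·6.026) / (5.3) = -1.488

(7.719, -1.488)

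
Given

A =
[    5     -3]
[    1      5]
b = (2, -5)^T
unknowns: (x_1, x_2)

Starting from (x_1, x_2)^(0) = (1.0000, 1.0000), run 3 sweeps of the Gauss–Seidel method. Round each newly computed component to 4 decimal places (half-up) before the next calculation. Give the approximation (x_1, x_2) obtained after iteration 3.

(-0.1616, -0.9677)

Iteration 1:
  x_1 = (2 - (-3)·1.0000) / (5) = 1.0000
  x_2 = (-5 - (1)·1.0000) / (5) = -1.2000
Iteration 2:
  x_1 = (2 - (-3)·-1.2000) / (5) = -0.3200
  x_2 = (-5 - (1)·-0.3200) / (5) = -0.9360
Iteration 3:
  x_1 = (2 - (-3)·-0.9360) / (5) = -0.1616
  x_2 = (-5 - (1)·-0.1616) / (5) = -0.9677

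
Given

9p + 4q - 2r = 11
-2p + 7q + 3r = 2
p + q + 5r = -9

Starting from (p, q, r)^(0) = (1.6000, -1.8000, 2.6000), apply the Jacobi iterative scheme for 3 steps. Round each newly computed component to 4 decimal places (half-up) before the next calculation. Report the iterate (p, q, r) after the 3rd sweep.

Iteration 1:
  p = (11 - (4)·-1.8000 - (-2)·2.6000) / (9) = 2.6000
  q = (2 - (-2)·1.6000 - (3)·2.6000) / (7) = -0.3714
  r = (-9 - (1)·1.6000 - (1)·-1.8000) / (5) = -1.7600
Iteration 2:
  p = (11 - (4)·-0.3714 - (-2)·-1.7600) / (9) = 0.9962
  q = (2 - (-2)·2.6000 - (3)·-1.7600) / (7) = 1.7829
  r = (-9 - (1)·2.6000 - (1)·-0.3714) / (5) = -2.2457
Iteration 3:
  p = (11 - (4)·1.7829 - (-2)·-2.2457) / (9) = -0.0692
  q = (2 - (-2)·0.9962 - (3)·-2.2457) / (7) = 1.5328
  r = (-9 - (1)·0.9962 - (1)·1.7829) / (5) = -2.3558

(-0.0692, 1.5328, -2.3558)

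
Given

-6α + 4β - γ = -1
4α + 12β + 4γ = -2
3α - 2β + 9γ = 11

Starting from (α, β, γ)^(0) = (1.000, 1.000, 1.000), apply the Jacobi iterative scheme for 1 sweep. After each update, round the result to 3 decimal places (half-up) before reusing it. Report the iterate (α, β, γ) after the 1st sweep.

(0.667, -0.833, 1.111)

Iteration 1:
  α = (-1 - (4)·1.000 - (-1)·1.000) / (-6) = 0.667
  β = (-2 - (4)·1.000 - (4)·1.000) / (12) = -0.833
  γ = (11 - (3)·1.000 - (-2)·1.000) / (9) = 1.111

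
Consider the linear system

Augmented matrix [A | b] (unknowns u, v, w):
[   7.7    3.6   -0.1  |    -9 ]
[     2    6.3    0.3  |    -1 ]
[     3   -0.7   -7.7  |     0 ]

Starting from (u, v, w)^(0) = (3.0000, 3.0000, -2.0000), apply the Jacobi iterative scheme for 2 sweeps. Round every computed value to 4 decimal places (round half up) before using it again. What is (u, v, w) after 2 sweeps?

(-0.6822, 0.6232, -0.9196)

Iteration 1:
  u = (-9 - (3.6)·3.0000 - (-0.1)·-2.0000) / (7.7) = -2.5974
  v = (-1 - (2)·3.0000 - (0.3)·-2.0000) / (6.3) = -1.0159
  w = (0 - (3)·3.0000 - (-0.7)·3.0000) / (-7.7) = 0.8961
Iteration 2:
  u = (-9 - (3.6)·-1.0159 - (-0.1)·0.8961) / (7.7) = -0.6822
  v = (-1 - (2)·-2.5974 - (0.3)·0.8961) / (6.3) = 0.6232
  w = (0 - (3)·-2.5974 - (-0.7)·-1.0159) / (-7.7) = -0.9196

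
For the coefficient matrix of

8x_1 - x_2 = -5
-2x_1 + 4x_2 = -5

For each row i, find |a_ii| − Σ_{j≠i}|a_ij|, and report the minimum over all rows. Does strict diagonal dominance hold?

row 1: |8| − (1) = 7
row 2: |4| − (2) = 2
minimum over rows = 2 → strictly diagonally dominant (convergence guaranteed)

2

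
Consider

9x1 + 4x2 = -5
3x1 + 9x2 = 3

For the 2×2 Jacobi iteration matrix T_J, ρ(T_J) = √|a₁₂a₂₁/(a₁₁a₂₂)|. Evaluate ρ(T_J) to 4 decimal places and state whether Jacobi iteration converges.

0.3849

a₁₂a₂₁/(a₁₁a₂₂) = (4)·(3) / ((9)·(9)) = 0.148148
ρ = √|0.148148| = √0.148148 = 0.3849
ρ < 1, so Jacobi converges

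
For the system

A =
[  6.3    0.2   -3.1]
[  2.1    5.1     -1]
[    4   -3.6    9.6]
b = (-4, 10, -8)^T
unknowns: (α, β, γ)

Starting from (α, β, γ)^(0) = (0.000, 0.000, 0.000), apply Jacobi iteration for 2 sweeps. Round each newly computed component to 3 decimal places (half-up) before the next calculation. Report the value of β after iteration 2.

Iteration 1:
  α = (-4 - (0.2)·0.000 - (-3.1)·0.000) / (6.3) = -0.635
  β = (10 - (2.1)·0.000 - (-1)·0.000) / (5.1) = 1.961
  γ = (-8 - (4)·0.000 - (-3.6)·0.000) / (9.6) = -0.833
Iteration 2:
  α = (-4 - (0.2)·1.961 - (-3.1)·-0.833) / (6.3) = -1.107
  β = (10 - (2.1)·-0.635 - (-1)·-0.833) / (5.1) = 2.059
  γ = (-8 - (4)·-0.635 - (-3.6)·1.961) / (9.6) = 0.167

2.059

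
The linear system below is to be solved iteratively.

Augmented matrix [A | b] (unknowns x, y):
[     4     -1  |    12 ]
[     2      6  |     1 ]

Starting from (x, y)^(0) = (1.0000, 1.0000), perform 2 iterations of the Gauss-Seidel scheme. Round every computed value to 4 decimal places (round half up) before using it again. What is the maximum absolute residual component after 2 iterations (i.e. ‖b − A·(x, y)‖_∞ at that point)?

0.1599

Iteration 1:
  x = (12 - (-1)·1.0000) / (4) = 3.2500
  y = (1 - (2)·3.2500) / (6) = -0.9167
Iteration 2:
  x = (12 - (-1)·-0.9167) / (4) = 2.7708
  y = (1 - (2)·2.7708) / (6) = -0.7569
Residual b − A·x = (0.1599, -0.0002); ∞-norm = 0.1599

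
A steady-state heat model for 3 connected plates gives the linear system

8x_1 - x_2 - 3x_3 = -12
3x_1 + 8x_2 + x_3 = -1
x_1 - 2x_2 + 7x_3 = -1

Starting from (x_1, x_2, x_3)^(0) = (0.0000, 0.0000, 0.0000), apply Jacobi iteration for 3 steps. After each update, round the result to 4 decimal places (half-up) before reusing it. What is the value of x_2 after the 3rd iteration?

Iteration 1:
  x_1 = (-12 - (-1)·0.0000 - (-3)·0.0000) / (8) = -1.5000
  x_2 = (-1 - (3)·0.0000 - (1)·0.0000) / (8) = -0.1250
  x_3 = (-1 - (1)·0.0000 - (-2)·0.0000) / (7) = -0.1429
Iteration 2:
  x_1 = (-12 - (-1)·-0.1250 - (-3)·-0.1429) / (8) = -1.5692
  x_2 = (-1 - (3)·-1.5000 - (1)·-0.1429) / (8) = 0.4554
  x_3 = (-1 - (1)·-1.5000 - (-2)·-0.1250) / (7) = 0.0357
Iteration 3:
  x_1 = (-12 - (-1)·0.4554 - (-3)·0.0357) / (8) = -1.4297
  x_2 = (-1 - (3)·-1.5692 - (1)·0.0357) / (8) = 0.4590
  x_3 = (-1 - (1)·-1.5692 - (-2)·0.4554) / (7) = 0.2114

0.4590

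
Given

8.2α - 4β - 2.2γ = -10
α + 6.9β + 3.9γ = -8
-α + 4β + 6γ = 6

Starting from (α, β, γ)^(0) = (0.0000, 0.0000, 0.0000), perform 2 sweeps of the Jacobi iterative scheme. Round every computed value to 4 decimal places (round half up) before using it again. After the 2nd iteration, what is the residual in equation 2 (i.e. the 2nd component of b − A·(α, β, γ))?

-1.9245

Iteration 1:
  α = (-10 - (-4)·0.0000 - (-2.2)·0.0000) / (8.2) = -1.2195
  β = (-8 - (1)·0.0000 - (3.9)·0.0000) / (6.9) = -1.1594
  γ = (6 - (-1)·0.0000 - (4)·0.0000) / (6) = 1.0000
Iteration 2:
  α = (-10 - (-4)·-1.1594 - (-2.2)·1.0000) / (8.2) = -1.5168
  β = (-8 - (1)·-1.2195 - (3.9)·1.0000) / (6.9) = -1.5479
  γ = (6 - (-1)·-1.2195 - (4)·-1.1594) / (6) = 1.5697
Residual b − A·x = (-0.3005, -1.9245, 1.2566)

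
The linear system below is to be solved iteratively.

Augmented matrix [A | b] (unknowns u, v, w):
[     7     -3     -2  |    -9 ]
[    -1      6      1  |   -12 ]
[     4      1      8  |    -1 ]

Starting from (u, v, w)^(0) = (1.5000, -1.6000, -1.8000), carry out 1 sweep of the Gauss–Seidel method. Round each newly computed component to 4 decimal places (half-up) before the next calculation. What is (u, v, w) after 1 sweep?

(-2.4857, -2.1143, 1.3821)

Iteration 1:
  u = (-9 - (-3)·-1.6000 - (-2)·-1.8000) / (7) = -2.4857
  v = (-12 - (-1)·-2.4857 - (1)·-1.8000) / (6) = -2.1143
  w = (-1 - (4)·-2.4857 - (1)·-2.1143) / (8) = 1.3821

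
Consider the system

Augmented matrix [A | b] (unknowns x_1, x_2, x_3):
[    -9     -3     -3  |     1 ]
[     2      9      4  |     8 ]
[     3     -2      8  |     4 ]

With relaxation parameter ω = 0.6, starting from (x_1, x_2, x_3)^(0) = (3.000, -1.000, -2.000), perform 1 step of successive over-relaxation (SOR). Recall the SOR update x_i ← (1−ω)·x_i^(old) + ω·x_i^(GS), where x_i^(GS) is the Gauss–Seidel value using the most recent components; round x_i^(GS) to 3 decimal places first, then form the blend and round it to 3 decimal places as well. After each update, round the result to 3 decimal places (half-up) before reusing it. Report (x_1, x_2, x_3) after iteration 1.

Iteration 1:
  x_1: GS value = (1 - (-3)·-1.000 - (-3)·-2.000) / (-9) = 0.889;  x_1 ← (1−ω)·3.000 + ω·0.889 = 1.733
  x_2: GS value = (8 - (2)·1.733 - (4)·-2.000) / (9) = 1.393;  x_2 ← (1−ω)·-1.000 + ω·1.393 = 0.436
  x_3: GS value = (4 - (3)·1.733 - (-2)·0.436) / (8) = -0.041;  x_3 ← (1−ω)·-2.000 + ω·-0.041 = -0.825

(1.733, 0.436, -0.825)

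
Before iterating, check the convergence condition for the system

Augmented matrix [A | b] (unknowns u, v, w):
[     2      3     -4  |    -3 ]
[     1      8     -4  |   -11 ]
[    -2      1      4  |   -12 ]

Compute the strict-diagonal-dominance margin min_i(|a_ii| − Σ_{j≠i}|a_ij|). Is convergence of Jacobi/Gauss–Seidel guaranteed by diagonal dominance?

row 1: |2| − (3+4) = -5
row 2: |8| − (1+4) = 3
row 3: |4| − (2+1) = 1
minimum over rows = -5 → not strictly diagonally dominant

-5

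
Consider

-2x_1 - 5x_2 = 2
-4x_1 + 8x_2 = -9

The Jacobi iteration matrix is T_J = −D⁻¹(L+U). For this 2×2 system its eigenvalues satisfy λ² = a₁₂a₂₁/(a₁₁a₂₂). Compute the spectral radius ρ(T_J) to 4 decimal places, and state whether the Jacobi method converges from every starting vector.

1.1180

a₁₂a₂₁/(a₁₁a₂₂) = (-5)·(-4) / ((-2)·(8)) = -1.250000
ρ = √|-1.250000| = √1.250000 = 1.1180
ρ > 1, so Jacobi diverges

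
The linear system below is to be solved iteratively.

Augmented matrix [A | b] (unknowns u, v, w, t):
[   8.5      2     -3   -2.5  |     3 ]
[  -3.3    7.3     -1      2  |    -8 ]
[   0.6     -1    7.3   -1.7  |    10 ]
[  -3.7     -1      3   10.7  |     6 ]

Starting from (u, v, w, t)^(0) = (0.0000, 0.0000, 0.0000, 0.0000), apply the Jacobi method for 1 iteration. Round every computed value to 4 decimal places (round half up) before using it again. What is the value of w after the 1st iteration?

Iteration 1:
  u = (3 - (2)·0.0000 - (-3)·0.0000 - (-2.5)·0.0000) / (8.5) = 0.3529
  v = (-8 - (-3.3)·0.0000 - (-1)·0.0000 - (2)·0.0000) / (7.3) = -1.0959
  w = (10 - (0.6)·0.0000 - (-1)·0.0000 - (-1.7)·0.0000) / (7.3) = 1.3699
  t = (6 - (-3.7)·0.0000 - (-1)·0.0000 - (3)·0.0000) / (10.7) = 0.5607

1.3699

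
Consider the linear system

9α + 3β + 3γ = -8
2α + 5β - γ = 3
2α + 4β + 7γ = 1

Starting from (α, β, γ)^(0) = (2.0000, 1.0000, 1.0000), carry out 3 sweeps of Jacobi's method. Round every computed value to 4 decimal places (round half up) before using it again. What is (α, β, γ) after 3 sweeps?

(-1.4254, 0.9397, -0.2825)

Iteration 1:
  α = (-8 - (3)·1.0000 - (3)·1.0000) / (9) = -1.5556
  β = (3 - (2)·2.0000 - (-1)·1.0000) / (5) = 0.0000
  γ = (1 - (2)·2.0000 - (4)·1.0000) / (7) = -1.0000
Iteration 2:
  α = (-8 - (3)·0.0000 - (3)·-1.0000) / (9) = -0.5556
  β = (3 - (2)·-1.5556 - (-1)·-1.0000) / (5) = 1.0222
  γ = (1 - (2)·-1.5556 - (4)·0.0000) / (7) = 0.5873
Iteration 3:
  α = (-8 - (3)·1.0222 - (3)·0.5873) / (9) = -1.4254
  β = (3 - (2)·-0.5556 - (-1)·0.5873) / (5) = 0.9397
  γ = (1 - (2)·-0.5556 - (4)·1.0222) / (7) = -0.2825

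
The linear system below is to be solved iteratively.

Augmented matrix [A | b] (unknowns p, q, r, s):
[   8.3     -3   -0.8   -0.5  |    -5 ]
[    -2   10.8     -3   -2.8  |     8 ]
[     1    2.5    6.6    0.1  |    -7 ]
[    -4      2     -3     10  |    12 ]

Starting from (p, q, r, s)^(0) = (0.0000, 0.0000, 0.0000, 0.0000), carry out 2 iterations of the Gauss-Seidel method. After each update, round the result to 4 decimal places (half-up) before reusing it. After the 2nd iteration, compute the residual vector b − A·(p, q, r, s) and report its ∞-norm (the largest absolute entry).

Iteration 1:
  p = (-5 - (-3)·0.0000 - (-0.8)·0.0000 - (-0.5)·0.0000) / (8.3) = -0.6024
  q = (8 - (-2)·-0.6024 - (-3)·0.0000 - (-2.8)·0.0000) / (10.8) = 0.6292
  r = (-7 - (1)·-0.6024 - (2.5)·0.6292 - (0.1)·0.0000) / (6.6) = -1.2077
  s = (12 - (-4)·-0.6024 - (2)·0.6292 - (-3)·-1.2077) / (10) = 0.4709
Iteration 2:
  p = (-5 - (-3)·0.6292 - (-0.8)·-1.2077 - (-0.5)·0.4709) / (8.3) = -0.4630
  q = (8 - (-2)·-0.4630 - (-3)·-1.2077 - (-2.8)·0.4709) / (10.8) = 0.4416
  r = (-7 - (1)·-0.4630 - (2.5)·0.4416 - (0.1)·0.4709) / (6.6) = -1.1649
  s = (12 - (-4)·-0.4630 - (2)·0.4416 - (-3)·-1.1649) / (10) = 0.5770
Residual b − A·x = (-0.4757, 0.4256, -0.0104, 0.0001); ∞-norm = 0.4757

0.4757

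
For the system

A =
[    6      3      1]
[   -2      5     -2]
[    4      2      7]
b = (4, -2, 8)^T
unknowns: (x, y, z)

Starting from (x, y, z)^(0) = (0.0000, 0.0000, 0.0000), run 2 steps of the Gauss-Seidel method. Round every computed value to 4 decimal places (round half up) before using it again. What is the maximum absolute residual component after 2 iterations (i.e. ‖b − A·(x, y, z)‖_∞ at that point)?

Iteration 1:
  x = (4 - (3)·0.0000 - (1)·0.0000) / (6) = 0.6667
  y = (-2 - (-2)·0.6667 - (-2)·0.0000) / (5) = -0.1333
  z = (8 - (4)·0.6667 - (2)·-0.1333) / (7) = 0.8000
Iteration 2:
  x = (4 - (3)·-0.1333 - (1)·0.8000) / (6) = 0.6000
  y = (-2 - (-2)·0.6000 - (-2)·0.8000) / (5) = 0.1600
  z = (8 - (4)·0.6000 - (2)·0.1600) / (7) = 0.7543
Residual b − A·x = (-0.8343, -0.0914, -0.0001); ∞-norm = 0.8343

0.8343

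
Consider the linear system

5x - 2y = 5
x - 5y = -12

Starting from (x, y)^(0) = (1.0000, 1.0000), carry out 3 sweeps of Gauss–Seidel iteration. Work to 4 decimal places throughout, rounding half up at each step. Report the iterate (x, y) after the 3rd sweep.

Iteration 1:
  x = (5 - (-2)·1.0000) / (5) = 1.4000
  y = (-12 - (1)·1.4000) / (-5) = 2.6800
Iteration 2:
  x = (5 - (-2)·2.6800) / (5) = 2.0720
  y = (-12 - (1)·2.0720) / (-5) = 2.8144
Iteration 3:
  x = (5 - (-2)·2.8144) / (5) = 2.1258
  y = (-12 - (1)·2.1258) / (-5) = 2.8252

(2.1258, 2.8252)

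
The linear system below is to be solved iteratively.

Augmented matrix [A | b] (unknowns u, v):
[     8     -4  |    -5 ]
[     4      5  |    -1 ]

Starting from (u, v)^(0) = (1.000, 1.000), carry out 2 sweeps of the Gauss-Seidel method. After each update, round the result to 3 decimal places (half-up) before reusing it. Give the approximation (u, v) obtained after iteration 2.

(-0.675, 0.340)

Iteration 1:
  u = (-5 - (-4)·1.000) / (8) = -0.125
  v = (-1 - (4)·-0.125) / (5) = -0.100
Iteration 2:
  u = (-5 - (-4)·-0.100) / (8) = -0.675
  v = (-1 - (4)·-0.675) / (5) = 0.340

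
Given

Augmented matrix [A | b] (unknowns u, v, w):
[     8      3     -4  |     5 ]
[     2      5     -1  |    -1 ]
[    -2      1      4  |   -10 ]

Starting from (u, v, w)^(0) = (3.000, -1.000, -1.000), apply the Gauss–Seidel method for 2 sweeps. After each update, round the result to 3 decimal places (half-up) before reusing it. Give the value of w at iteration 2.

-2.465

Iteration 1:
  u = (5 - (3)·-1.000 - (-4)·-1.000) / (8) = 0.500
  v = (-1 - (2)·0.500 - (-1)·-1.000) / (5) = -0.600
  w = (-10 - (-2)·0.500 - (1)·-0.600) / (4) = -2.100
Iteration 2:
  u = (5 - (3)·-0.600 - (-4)·-2.100) / (8) = -0.200
  v = (-1 - (2)·-0.200 - (-1)·-2.100) / (5) = -0.540
  w = (-10 - (-2)·-0.200 - (1)·-0.540) / (4) = -2.465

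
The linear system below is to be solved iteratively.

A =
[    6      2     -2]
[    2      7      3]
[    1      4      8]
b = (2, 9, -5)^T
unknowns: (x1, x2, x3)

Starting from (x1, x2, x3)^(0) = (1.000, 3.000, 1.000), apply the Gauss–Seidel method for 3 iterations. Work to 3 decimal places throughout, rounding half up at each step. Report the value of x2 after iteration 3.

Iteration 1:
  x1 = (2 - (2)·3.000 - (-2)·1.000) / (6) = -0.333
  x2 = (9 - (2)·-0.333 - (3)·1.000) / (7) = 0.952
  x3 = (-5 - (1)·-0.333 - (4)·0.952) / (8) = -1.059
Iteration 2:
  x1 = (2 - (2)·0.952 - (-2)·-1.059) / (6) = -0.337
  x2 = (9 - (2)·-0.337 - (3)·-1.059) / (7) = 1.836
  x3 = (-5 - (1)·-0.337 - (4)·1.836) / (8) = -1.501
Iteration 3:
  x1 = (2 - (2)·1.836 - (-2)·-1.501) / (6) = -0.779
  x2 = (9 - (2)·-0.779 - (3)·-1.501) / (7) = 2.152
  x3 = (-5 - (1)·-0.779 - (4)·2.152) / (8) = -1.604

2.152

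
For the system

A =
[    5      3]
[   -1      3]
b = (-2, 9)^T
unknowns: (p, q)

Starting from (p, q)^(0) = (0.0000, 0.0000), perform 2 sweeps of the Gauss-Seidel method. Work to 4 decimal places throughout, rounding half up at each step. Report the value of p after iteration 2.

Iteration 1:
  p = (-2 - (3)·0.0000) / (5) = -0.4000
  q = (9 - (-1)·-0.4000) / (3) = 2.8667
Iteration 2:
  p = (-2 - (3)·2.8667) / (5) = -2.1200
  q = (9 - (-1)·-2.1200) / (3) = 2.2933

-2.1200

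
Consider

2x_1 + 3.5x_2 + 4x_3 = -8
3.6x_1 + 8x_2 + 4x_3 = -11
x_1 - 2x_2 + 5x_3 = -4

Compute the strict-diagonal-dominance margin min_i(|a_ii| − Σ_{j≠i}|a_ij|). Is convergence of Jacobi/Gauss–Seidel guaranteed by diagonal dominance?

row 1: |2| − (3.5+4) = -5.5
row 2: |8| − (3.6+4) = 0.4
row 3: |5| − (1+2) = 2
minimum over rows = -5.5 → not strictly diagonally dominant

-5.5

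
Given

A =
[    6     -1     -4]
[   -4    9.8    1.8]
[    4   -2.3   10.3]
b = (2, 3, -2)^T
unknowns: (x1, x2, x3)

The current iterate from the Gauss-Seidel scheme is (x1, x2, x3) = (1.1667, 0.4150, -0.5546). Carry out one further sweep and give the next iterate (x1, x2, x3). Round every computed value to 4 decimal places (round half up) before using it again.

(0.0328, 0.4214, -0.1128)

One sweep:
  x1 = (2 - (-1)·0.4150 - (-4)·-0.5546) / (6) = 0.0328
  x2 = (3 - (-4)·0.0328 - (1.8)·-0.5546) / (9.8) = 0.4214
  x3 = (-2 - (4)·0.0328 - (-2.3)·0.4214) / (10.3) = -0.1128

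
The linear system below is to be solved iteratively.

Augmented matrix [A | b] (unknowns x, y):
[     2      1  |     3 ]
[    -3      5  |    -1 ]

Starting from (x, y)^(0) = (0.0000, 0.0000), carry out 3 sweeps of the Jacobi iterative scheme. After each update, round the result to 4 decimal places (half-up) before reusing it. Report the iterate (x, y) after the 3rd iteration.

(1.1500, 0.7600)

Iteration 1:
  x = (3 - (1)·0.0000) / (2) = 1.5000
  y = (-1 - (-3)·0.0000) / (5) = -0.2000
Iteration 2:
  x = (3 - (1)·-0.2000) / (2) = 1.6000
  y = (-1 - (-3)·1.5000) / (5) = 0.7000
Iteration 3:
  x = (3 - (1)·0.7000) / (2) = 1.1500
  y = (-1 - (-3)·1.6000) / (5) = 0.7600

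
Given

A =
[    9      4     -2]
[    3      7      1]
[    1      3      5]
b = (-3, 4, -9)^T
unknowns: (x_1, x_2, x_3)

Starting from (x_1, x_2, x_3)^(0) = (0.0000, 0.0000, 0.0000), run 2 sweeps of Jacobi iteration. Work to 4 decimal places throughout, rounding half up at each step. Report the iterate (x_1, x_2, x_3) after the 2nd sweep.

Iteration 1:
  x_1 = (-3 - (4)·0.0000 - (-2)·0.0000) / (9) = -0.3333
  x_2 = (4 - (3)·0.0000 - (1)·0.0000) / (7) = 0.5714
  x_3 = (-9 - (1)·0.0000 - (3)·0.0000) / (5) = -1.8000
Iteration 2:
  x_1 = (-3 - (4)·0.5714 - (-2)·-1.8000) / (9) = -0.9873
  x_2 = (4 - (3)·-0.3333 - (1)·-1.8000) / (7) = 0.9714
  x_3 = (-9 - (1)·-0.3333 - (3)·0.5714) / (5) = -2.0762

(-0.9873, 0.9714, -2.0762)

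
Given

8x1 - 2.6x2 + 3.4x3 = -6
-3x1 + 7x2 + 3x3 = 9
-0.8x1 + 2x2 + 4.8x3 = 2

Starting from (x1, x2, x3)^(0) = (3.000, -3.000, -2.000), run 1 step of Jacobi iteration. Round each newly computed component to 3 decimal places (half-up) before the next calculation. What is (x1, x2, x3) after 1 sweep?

(-0.875, 3.429, 2.167)

Iteration 1:
  x1 = (-6 - (-2.6)·-3.000 - (3.4)·-2.000) / (8) = -0.875
  x2 = (9 - (-3)·3.000 - (3)·-2.000) / (7) = 3.429
  x3 = (2 - (-0.8)·3.000 - (2)·-3.000) / (4.8) = 2.167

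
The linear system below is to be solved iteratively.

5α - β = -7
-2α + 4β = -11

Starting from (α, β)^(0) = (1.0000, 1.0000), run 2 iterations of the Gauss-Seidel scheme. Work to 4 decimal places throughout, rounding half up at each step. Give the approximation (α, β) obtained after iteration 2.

(-2.0700, -3.7850)

Iteration 1:
  α = (-7 - (-1)·1.0000) / (5) = -1.2000
  β = (-11 - (-2)·-1.2000) / (4) = -3.3500
Iteration 2:
  α = (-7 - (-1)·-3.3500) / (5) = -2.0700
  β = (-11 - (-2)·-2.0700) / (4) = -3.7850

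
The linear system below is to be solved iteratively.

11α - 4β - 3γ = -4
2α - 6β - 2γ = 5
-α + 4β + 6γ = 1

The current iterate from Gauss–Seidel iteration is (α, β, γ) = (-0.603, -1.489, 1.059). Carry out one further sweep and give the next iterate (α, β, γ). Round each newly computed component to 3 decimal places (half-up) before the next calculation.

One sweep:
  α = (-4 - (-4)·-1.489 - (-3)·1.059) / (11) = -0.616
  β = (5 - (2)·-0.616 - (-2)·1.059) / (-6) = -1.392
  γ = (1 - (-1)·-0.616 - (4)·-1.392) / (6) = 0.992

(-0.616, -1.392, 0.992)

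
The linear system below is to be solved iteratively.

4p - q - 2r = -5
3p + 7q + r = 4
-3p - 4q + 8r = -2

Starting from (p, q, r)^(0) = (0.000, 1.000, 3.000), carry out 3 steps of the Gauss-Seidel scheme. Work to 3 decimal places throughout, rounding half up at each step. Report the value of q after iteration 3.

1.044

Iteration 1:
  p = (-5 - (-1)·1.000 - (-2)·3.000) / (4) = 0.500
  q = (4 - (3)·0.500 - (1)·3.000) / (7) = -0.071
  r = (-2 - (-3)·0.500 - (-4)·-0.071) / (8) = -0.098
Iteration 2:
  p = (-5 - (-1)·-0.071 - (-2)·-0.098) / (4) = -1.317
  q = (4 - (3)·-1.317 - (1)·-0.098) / (7) = 1.150
  r = (-2 - (-3)·-1.317 - (-4)·1.150) / (8) = -0.169
Iteration 3:
  p = (-5 - (-1)·1.150 - (-2)·-0.169) / (4) = -1.047
  q = (4 - (3)·-1.047 - (1)·-0.169) / (7) = 1.044
  r = (-2 - (-3)·-1.047 - (-4)·1.044) / (8) = -0.121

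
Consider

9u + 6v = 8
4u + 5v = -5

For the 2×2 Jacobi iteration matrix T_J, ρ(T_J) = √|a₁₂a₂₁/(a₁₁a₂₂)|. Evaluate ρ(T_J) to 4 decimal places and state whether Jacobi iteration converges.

a₁₂a₂₁/(a₁₁a₂₂) = (6)·(4) / ((9)·(5)) = 0.533333
ρ = √|0.533333| = √0.533333 = 0.7303
ρ < 1, so Jacobi converges

0.7303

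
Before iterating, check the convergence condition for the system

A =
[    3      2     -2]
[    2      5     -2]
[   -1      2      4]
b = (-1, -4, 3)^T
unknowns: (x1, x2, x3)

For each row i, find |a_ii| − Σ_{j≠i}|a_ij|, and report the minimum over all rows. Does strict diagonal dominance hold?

row 1: |3| − (2+2) = -1
row 2: |5| − (2+2) = 1
row 3: |4| − (1+2) = 1
minimum over rows = -1 → not strictly diagonally dominant

-1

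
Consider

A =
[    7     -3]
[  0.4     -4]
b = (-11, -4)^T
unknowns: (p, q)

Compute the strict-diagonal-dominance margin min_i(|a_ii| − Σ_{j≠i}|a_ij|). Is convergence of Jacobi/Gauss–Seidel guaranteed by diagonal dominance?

3.6

row 1: |7| − (3) = 4
row 2: |-4| − (0.4) = 3.6
minimum over rows = 3.6 → strictly diagonally dominant (convergence guaranteed)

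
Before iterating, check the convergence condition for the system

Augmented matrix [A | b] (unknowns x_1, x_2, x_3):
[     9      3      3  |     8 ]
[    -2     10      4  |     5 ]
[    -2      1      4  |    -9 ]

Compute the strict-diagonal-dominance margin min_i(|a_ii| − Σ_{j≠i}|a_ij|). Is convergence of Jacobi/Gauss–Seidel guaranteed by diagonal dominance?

row 1: |9| − (3+3) = 3
row 2: |10| − (2+4) = 4
row 3: |4| − (2+1) = 1
minimum over rows = 1 → strictly diagonally dominant (convergence guaranteed)

1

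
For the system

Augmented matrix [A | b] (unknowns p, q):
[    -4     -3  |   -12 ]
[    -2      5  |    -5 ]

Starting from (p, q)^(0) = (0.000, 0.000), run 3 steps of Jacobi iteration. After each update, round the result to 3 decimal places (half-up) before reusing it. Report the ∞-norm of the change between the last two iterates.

Iteration 1:
  p = (-12 - (-3)·0.000) / (-4) = 3.000
  q = (-5 - (-2)·0.000) / (5) = -1.000
Iteration 2:
  p = (-12 - (-3)·-1.000) / (-4) = 3.750
  q = (-5 - (-2)·3.000) / (5) = 0.200
Iteration 3:
  p = (-12 - (-3)·0.200) / (-4) = 2.850
  q = (-5 - (-2)·3.750) / (5) = 0.500
Change: (-0.900, 0.300) → max |·| = 0.900

0.900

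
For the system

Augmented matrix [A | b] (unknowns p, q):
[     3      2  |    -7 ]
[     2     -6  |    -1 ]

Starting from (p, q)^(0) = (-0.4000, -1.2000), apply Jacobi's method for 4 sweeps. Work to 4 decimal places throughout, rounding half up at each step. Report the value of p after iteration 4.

Iteration 1:
  p = (-7 - (2)·-1.2000) / (3) = -1.5333
  q = (-1 - (2)·-0.4000) / (-6) = 0.0333
Iteration 2:
  p = (-7 - (2)·0.0333) / (3) = -2.3555
  q = (-1 - (2)·-1.5333) / (-6) = -0.3444
Iteration 3:
  p = (-7 - (2)·-0.3444) / (3) = -2.1037
  q = (-1 - (2)·-2.3555) / (-6) = -0.6185
Iteration 4:
  p = (-7 - (2)·-0.6185) / (3) = -1.9210
  q = (-1 - (2)·-2.1037) / (-6) = -0.5346

-1.9210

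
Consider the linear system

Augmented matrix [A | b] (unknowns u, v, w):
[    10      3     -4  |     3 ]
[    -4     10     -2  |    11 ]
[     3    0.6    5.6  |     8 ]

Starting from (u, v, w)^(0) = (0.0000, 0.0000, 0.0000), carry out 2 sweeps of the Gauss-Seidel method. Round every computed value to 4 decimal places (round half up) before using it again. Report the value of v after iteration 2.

1.4829

Iteration 1:
  u = (3 - (3)·0.0000 - (-4)·0.0000) / (10) = 0.3000
  v = (11 - (-4)·0.3000 - (-2)·0.0000) / (10) = 1.2200
  w = (8 - (3)·0.3000 - (0.6)·1.2200) / (5.6) = 1.1371
Iteration 2:
  u = (3 - (3)·1.2200 - (-4)·1.1371) / (10) = 0.3888
  v = (11 - (-4)·0.3888 - (-2)·1.1371) / (10) = 1.4829
  w = (8 - (3)·0.3888 - (0.6)·1.4829) / (5.6) = 1.0614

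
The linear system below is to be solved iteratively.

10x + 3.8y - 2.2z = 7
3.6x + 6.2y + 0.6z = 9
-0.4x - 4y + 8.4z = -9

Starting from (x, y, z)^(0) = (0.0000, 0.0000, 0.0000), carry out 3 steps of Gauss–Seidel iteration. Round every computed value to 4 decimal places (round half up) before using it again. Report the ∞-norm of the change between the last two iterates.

Iteration 1:
  x = (7 - (3.8)·0.0000 - (-2.2)·0.0000) / (10) = 0.7000
  y = (9 - (3.6)·0.7000 - (0.6)·0.0000) / (6.2) = 1.0452
  z = (-9 - (-0.4)·0.7000 - (-4)·1.0452) / (8.4) = -0.5404
Iteration 2:
  x = (7 - (3.8)·1.0452 - (-2.2)·-0.5404) / (10) = 0.1839
  y = (9 - (3.6)·0.1839 - (0.6)·-0.5404) / (6.2) = 1.3971
  z = (-9 - (-0.4)·0.1839 - (-4)·1.3971) / (8.4) = -0.3974
Iteration 3:
  x = (7 - (3.8)·1.3971 - (-2.2)·-0.3974) / (10) = 0.0817
  y = (9 - (3.6)·0.0817 - (0.6)·-0.3974) / (6.2) = 1.4426
  z = (-9 - (-0.4)·0.0817 - (-4)·1.4426) / (8.4) = -0.3806
Change: (-0.1022, 0.0455, 0.0168) → max |·| = 0.1022

0.1022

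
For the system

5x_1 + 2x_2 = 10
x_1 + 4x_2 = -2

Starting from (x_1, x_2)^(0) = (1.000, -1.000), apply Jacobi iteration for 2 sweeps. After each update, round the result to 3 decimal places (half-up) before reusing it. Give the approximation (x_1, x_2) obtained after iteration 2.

(2.300, -1.100)

Iteration 1:
  x_1 = (10 - (2)·-1.000) / (5) = 2.400
  x_2 = (-2 - (1)·1.000) / (4) = -0.750
Iteration 2:
  x_1 = (10 - (2)·-0.750) / (5) = 2.300
  x_2 = (-2 - (1)·2.400) / (4) = -1.100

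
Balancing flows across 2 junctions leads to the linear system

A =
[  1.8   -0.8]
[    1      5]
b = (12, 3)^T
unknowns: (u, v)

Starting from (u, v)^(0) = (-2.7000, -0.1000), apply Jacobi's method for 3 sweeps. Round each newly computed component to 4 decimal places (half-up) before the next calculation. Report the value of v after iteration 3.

Iteration 1:
  u = (12 - (-0.8)·-0.1000) / (1.8) = 6.6222
  v = (3 - (1)·-2.7000) / (5) = 1.1400
Iteration 2:
  u = (12 - (-0.8)·1.1400) / (1.8) = 7.1733
  v = (3 - (1)·6.6222) / (5) = -0.7244
Iteration 3:
  u = (12 - (-0.8)·-0.7244) / (1.8) = 6.3447
  v = (3 - (1)·7.1733) / (5) = -0.8347

-0.8347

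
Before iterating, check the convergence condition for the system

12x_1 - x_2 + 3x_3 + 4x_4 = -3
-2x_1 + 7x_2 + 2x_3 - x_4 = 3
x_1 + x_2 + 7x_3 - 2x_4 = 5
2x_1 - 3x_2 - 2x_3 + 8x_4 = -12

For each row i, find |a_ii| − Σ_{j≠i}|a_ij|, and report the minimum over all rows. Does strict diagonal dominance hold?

row 1: |12| − (1+3+4) = 4
row 2: |7| − (2+2+1) = 2
row 3: |7| − (1+1+2) = 3
row 4: |8| − (2+3+2) = 1
minimum over rows = 1 → strictly diagonally dominant (convergence guaranteed)

1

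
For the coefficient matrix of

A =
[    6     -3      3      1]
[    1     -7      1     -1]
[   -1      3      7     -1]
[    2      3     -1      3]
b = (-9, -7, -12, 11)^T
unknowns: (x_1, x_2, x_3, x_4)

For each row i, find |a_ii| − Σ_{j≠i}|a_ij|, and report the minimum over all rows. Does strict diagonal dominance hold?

-3

row 1: |6| − (3+3+1) = -1
row 2: |-7| − (1+1+1) = 4
row 3: |7| − (1+3+1) = 2
row 4: |3| − (2+3+1) = -3
minimum over rows = -3 → not strictly diagonally dominant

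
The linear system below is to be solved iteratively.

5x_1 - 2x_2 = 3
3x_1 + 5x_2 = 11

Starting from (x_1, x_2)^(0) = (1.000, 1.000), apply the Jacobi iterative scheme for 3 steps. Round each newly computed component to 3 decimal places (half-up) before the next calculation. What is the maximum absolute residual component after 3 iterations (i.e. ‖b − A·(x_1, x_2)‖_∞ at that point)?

0.288

Iteration 1:
  x_1 = (3 - (-2)·1.000) / (5) = 1.000
  x_2 = (11 - (3)·1.000) / (5) = 1.600
Iteration 2:
  x_1 = (3 - (-2)·1.600) / (5) = 1.240
  x_2 = (11 - (3)·1.000) / (5) = 1.600
Iteration 3:
  x_1 = (3 - (-2)·1.600) / (5) = 1.240
  x_2 = (11 - (3)·1.240) / (5) = 1.456
Residual b − A·x = (-0.288, 0.000); ∞-norm = 0.288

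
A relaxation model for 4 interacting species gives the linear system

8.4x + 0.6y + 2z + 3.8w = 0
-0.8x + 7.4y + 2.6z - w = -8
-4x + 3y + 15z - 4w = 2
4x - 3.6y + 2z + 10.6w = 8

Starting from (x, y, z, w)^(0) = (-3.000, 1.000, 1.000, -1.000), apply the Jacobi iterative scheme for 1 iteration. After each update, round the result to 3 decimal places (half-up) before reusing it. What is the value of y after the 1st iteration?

Iteration 1:
  x = (0 - (0.6)·1.000 - (2)·1.000 - (3.8)·-1.000) / (8.4) = 0.143
  y = (-8 - (-0.8)·-3.000 - (2.6)·1.000 - (-1)·-1.000) / (7.4) = -1.892
  z = (2 - (-4)·-3.000 - (3)·1.000 - (-4)·-1.000) / (15) = -1.133
  w = (8 - (4)·-3.000 - (-3.6)·1.000 - (2)·1.000) / (10.6) = 2.038

-1.892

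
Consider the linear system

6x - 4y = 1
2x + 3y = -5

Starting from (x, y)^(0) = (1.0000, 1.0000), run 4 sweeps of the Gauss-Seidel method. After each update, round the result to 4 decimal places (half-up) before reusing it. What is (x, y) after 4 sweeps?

Iteration 1:
  x = (1 - (-4)·1.0000) / (6) = 0.8333
  y = (-5 - (2)·0.8333) / (3) = -2.2222
Iteration 2:
  x = (1 - (-4)·-2.2222) / (6) = -1.3148
  y = (-5 - (2)·-1.3148) / (3) = -0.7901
Iteration 3:
  x = (1 - (-4)·-0.7901) / (6) = -0.3601
  y = (-5 - (2)·-0.3601) / (3) = -1.4266
Iteration 4:
  x = (1 - (-4)·-1.4266) / (6) = -0.7844
  y = (-5 - (2)·-0.7844) / (3) = -1.1437

(-0.7844, -1.1437)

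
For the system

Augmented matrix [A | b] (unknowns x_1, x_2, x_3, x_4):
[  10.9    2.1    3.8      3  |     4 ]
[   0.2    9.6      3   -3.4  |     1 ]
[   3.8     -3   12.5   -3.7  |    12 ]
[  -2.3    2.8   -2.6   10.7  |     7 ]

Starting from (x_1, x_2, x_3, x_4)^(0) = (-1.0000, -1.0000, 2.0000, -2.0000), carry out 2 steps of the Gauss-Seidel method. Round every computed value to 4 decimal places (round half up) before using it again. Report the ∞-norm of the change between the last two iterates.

1.7252

Iteration 1:
  x_1 = (4 - (2.1)·-1.0000 - (3.8)·2.0000 - (3)·-2.0000) / (10.9) = 0.4128
  x_2 = (1 - (0.2)·0.4128 - (3)·2.0000 - (-3.4)·-2.0000) / (9.6) = -1.2378
  x_3 = (12 - (3.8)·0.4128 - (-3)·-1.2378 - (-3.7)·-2.0000) / (12.5) = -0.0546
  x_4 = (7 - (-2.3)·0.4128 - (2.8)·-1.2378 - (-2.6)·-0.0546) / (10.7) = 1.0536
Iteration 2:
  x_1 = (4 - (2.1)·-1.2378 - (3.8)·-0.0546 - (3)·1.0536) / (10.9) = 0.3345
  x_2 = (1 - (0.2)·0.3345 - (3)·-0.0546 - (-3.4)·1.0536) / (9.6) = 0.4874
  x_3 = (12 - (3.8)·0.3345 - (-3)·0.4874 - (-3.7)·1.0536) / (12.5) = 1.2872
  x_4 = (7 - (-2.3)·0.3345 - (2.8)·0.4874 - (-2.6)·1.2872) / (10.7) = 0.9113
Change: (-0.0783, 1.7252, 1.3418, -0.1423) → max |·| = 1.7252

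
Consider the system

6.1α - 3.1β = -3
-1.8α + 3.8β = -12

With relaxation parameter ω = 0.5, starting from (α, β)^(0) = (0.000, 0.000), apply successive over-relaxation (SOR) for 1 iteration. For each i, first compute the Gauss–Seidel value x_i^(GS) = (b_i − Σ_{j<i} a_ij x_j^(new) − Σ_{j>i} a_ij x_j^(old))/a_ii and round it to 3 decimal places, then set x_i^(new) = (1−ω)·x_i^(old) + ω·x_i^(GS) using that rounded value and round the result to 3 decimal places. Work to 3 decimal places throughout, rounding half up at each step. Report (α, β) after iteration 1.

(-0.246, -1.637)

Iteration 1:
  α: GS value = (-3 - (-3.1)·0.000) / (6.1) = -0.492;  α ← (1−ω)·0.000 + ω·-0.492 = -0.246
  β: GS value = (-12 - (-1.8)·-0.246) / (3.8) = -3.274;  β ← (1−ω)·0.000 + ω·-3.274 = -1.637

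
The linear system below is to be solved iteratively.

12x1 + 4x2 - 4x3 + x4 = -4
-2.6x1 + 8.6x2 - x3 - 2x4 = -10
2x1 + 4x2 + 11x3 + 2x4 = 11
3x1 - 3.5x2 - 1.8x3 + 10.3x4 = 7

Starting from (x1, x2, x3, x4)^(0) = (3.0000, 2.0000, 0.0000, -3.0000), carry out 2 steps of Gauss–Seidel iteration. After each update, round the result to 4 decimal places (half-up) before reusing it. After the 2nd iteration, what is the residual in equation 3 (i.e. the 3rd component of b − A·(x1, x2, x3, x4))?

Iteration 1:
  x1 = (-4 - (4)·2.0000 - (-4)·0.0000 - (1)·-3.0000) / (12) = -0.7500
  x2 = (-10 - (-2.6)·-0.7500 - (-1)·0.0000 - (-2)·-3.0000) / (8.6) = -2.0872
  x3 = (11 - (2)·-0.7500 - (4)·-2.0872 - (2)·-3.0000) / (11) = 2.4408
  x4 = (7 - (3)·-0.7500 - (-3.5)·-2.0872 - (-1.8)·2.4408) / (10.3) = 0.6154
Iteration 2:
  x1 = (-4 - (4)·-2.0872 - (-4)·2.4408 - (1)·0.6154) / (12) = 1.1247
  x2 = (-10 - (-2.6)·1.1247 - (-1)·2.4408 - (-2)·0.6154) / (8.6) = -0.3958
  x3 = (11 - (2)·1.1247 - (4)·-0.3958 - (2)·0.6154) / (11) = 0.8275
  x4 = (7 - (3)·1.1247 - (-3.5)·-0.3958 - (-1.8)·0.8275) / (10.3) = 0.3621
Residual b − A·x = (-12.9653, -2.1202, 0.5071, 0.0005)

0.5071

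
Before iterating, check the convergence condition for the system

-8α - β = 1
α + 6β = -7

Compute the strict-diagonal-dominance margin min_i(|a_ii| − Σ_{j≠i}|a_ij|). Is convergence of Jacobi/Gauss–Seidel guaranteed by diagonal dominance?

row 1: |-8| − (1) = 7
row 2: |6| − (1) = 5
minimum over rows = 5 → strictly diagonally dominant (convergence guaranteed)

5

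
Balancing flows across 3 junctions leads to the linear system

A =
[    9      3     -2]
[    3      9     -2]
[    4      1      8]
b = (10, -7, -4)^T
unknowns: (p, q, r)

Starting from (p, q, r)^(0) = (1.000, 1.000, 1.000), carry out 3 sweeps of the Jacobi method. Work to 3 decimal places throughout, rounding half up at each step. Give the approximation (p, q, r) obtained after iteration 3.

(1.367, -1.361, -0.908)

Iteration 1:
  p = (10 - (3)·1.000 - (-2)·1.000) / (9) = 1.000
  q = (-7 - (3)·1.000 - (-2)·1.000) / (9) = -0.889
  r = (-4 - (4)·1.000 - (1)·1.000) / (8) = -1.125
Iteration 2:
  p = (10 - (3)·-0.889 - (-2)·-1.125) / (9) = 1.157
  q = (-7 - (3)·1.000 - (-2)·-1.125) / (9) = -1.361
  r = (-4 - (4)·1.000 - (1)·-0.889) / (8) = -0.889
Iteration 3:
  p = (10 - (3)·-1.361 - (-2)·-0.889) / (9) = 1.367
  q = (-7 - (3)·1.157 - (-2)·-0.889) / (9) = -1.361
  r = (-4 - (4)·1.157 - (1)·-1.361) / (8) = -0.908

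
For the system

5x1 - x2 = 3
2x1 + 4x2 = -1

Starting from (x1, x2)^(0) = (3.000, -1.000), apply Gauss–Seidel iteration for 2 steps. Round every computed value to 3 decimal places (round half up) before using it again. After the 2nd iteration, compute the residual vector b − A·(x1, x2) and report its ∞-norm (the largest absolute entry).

0.055

Iteration 1:
  x1 = (3 - (-1)·-1.000) / (5) = 0.400
  x2 = (-1 - (2)·0.400) / (4) = -0.450
Iteration 2:
  x1 = (3 - (-1)·-0.450) / (5) = 0.510
  x2 = (-1 - (2)·0.510) / (4) = -0.505
Residual b − A·x = (-0.055, 0.000); ∞-norm = 0.055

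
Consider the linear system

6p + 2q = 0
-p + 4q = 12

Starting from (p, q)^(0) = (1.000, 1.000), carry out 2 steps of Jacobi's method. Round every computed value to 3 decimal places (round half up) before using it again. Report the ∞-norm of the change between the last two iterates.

0.750

Iteration 1:
  p = (0 - (2)·1.000) / (6) = -0.333
  q = (12 - (-1)·1.000) / (4) = 3.250
Iteration 2:
  p = (0 - (2)·3.250) / (6) = -1.083
  q = (12 - (-1)·-0.333) / (4) = 2.917
Change: (-0.750, -0.333) → max |·| = 0.750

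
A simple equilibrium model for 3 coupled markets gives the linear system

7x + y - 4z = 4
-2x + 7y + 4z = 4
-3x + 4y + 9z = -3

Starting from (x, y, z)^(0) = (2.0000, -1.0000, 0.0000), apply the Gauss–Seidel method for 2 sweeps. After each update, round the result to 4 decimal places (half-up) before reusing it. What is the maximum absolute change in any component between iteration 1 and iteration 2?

Iteration 1:
  x = (4 - (1)·-1.0000 - (-4)·0.0000) / (7) = 0.7143
  y = (4 - (-2)·0.7143 - (4)·0.0000) / (7) = 0.7755
  z = (-3 - (-3)·0.7143 - (4)·0.7755) / (9) = -0.4399
Iteration 2:
  x = (4 - (1)·0.7755 - (-4)·-0.4399) / (7) = 0.2093
  y = (4 - (-2)·0.2093 - (4)·-0.4399) / (7) = 0.8826
  z = (-3 - (-3)·0.2093 - (4)·0.8826) / (9) = -0.6558
Change: (-0.5050, 0.1071, -0.2159) → max |·| = 0.5050

0.5050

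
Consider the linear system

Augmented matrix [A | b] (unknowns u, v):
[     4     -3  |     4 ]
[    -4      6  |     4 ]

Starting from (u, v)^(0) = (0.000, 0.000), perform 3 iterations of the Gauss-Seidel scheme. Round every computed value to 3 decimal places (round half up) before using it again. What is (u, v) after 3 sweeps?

(2.500, 2.333)

Iteration 1:
  u = (4 - (-3)·0.000) / (4) = 1.000
  v = (4 - (-4)·1.000) / (6) = 1.333
Iteration 2:
  u = (4 - (-3)·1.333) / (4) = 2.000
  v = (4 - (-4)·2.000) / (6) = 2.000
Iteration 3:
  u = (4 - (-3)·2.000) / (4) = 2.500
  v = (4 - (-4)·2.500) / (6) = 2.333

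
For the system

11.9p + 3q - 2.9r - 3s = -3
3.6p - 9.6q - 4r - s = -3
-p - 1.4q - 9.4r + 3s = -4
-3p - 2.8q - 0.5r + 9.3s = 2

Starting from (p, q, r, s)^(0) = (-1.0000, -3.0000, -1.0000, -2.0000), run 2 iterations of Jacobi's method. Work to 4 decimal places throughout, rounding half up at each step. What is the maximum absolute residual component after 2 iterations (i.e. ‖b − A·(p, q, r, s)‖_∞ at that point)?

5.0231

Iteration 1:
  p = (-3 - (3)·-3.0000 - (-2.9)·-1.0000 - (-3)·-2.0000) / (11.9) = -0.2437
  q = (-3 - (3.6)·-1.0000 - (-4)·-1.0000 - (-1)·-2.0000) / (-9.6) = 0.5625
  r = (-4 - (-1)·-1.0000 - (-1.4)·-3.0000 - (3)·-2.0000) / (-9.4) = 0.3404
  s = (2 - (-3)·-1.0000 - (-2.8)·-3.0000 - (-0.5)·-1.0000) / (9.3) = -1.0645
Iteration 2:
  p = (-3 - (3)·0.5625 - (-2.9)·0.3404 - (-3)·-1.0645) / (11.9) = -0.5793
  q = (-3 - (3.6)·-0.2437 - (-4)·0.3404 - (-1)·-1.0645) / (-9.6) = 0.1902
  r = (-4 - (-1)·-0.2437 - (-1.4)·0.5625 - (3)·-1.0645) / (-9.4) = 0.0279
  s = (2 - (-3)·-0.2437 - (-2.8)·0.5625 - (-0.5)·0.3404) / (9.3) = 0.3241
Residual b − A·x = (4.3763, 1.3471, -5.0231, -2.2055); ∞-norm = 5.0231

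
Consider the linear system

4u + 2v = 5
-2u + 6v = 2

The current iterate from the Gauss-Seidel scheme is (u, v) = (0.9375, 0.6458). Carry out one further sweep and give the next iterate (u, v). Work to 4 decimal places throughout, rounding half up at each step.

One sweep:
  u = (5 - (2)·0.6458) / (4) = 0.9271
  v = (2 - (-2)·0.9271) / (6) = 0.6424

(0.9271, 0.6424)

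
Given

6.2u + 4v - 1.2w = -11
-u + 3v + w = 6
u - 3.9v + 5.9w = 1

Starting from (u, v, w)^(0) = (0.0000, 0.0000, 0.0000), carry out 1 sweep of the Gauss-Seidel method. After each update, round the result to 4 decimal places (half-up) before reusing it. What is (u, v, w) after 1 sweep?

Iteration 1:
  u = (-11 - (4)·0.0000 - (-1.2)·0.0000) / (6.2) = -1.7742
  v = (6 - (-1)·-1.7742 - (1)·0.0000) / (3) = 1.4086
  w = (1 - (1)·-1.7742 - (-3.9)·1.4086) / (5.9) = 1.4013

(-1.7742, 1.4086, 1.4013)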